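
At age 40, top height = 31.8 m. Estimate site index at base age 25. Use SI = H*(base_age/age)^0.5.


Formula: SI = H_dom * (base_age / age)^0.5
Age ratio = 25 / 40 = 0.625
sqrt(age_ratio) = 0.79057
SI = 31.8 * 0.79057 = 25.1 m

25.1


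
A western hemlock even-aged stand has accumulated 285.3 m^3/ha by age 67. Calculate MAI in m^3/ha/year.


Formula: MAI = Total Volume / Stand Age
MAI = 285.3 m^3/ha / 67 years
MAI = 4.26 m^3/ha/year

4.26


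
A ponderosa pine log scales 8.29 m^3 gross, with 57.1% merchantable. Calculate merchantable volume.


Formula: MV = V_total * (merchantable_pct / 100)
Merchantable fraction = 57.1% / 100 = 0.571
MV = 8.29 m^3 * 0.571 = 4.734 m^3

4.734


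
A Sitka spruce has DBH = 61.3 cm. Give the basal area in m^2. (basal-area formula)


Formula: BA = pi * (DBH/2)^2 / 10000  (cm^2 to m^2)
Radius = DBH/2 = 61.3/2 = 30.65 cm
BA = pi * 30.65^2 / 10000
   = 2951.2828 cm^2 / 10000
   = 0.2951 m^2

0.2951


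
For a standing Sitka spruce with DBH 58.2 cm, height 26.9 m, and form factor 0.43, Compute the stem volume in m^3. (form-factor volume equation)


Formula: V = pi * (DBH/200)^2 * H * ff
Radius = DBH/200 = 58.2/200 = 0.291 m
Radius^2 = 0.291^2 = 0.084681 m^2
V = pi * 0.084681 * 26.9 * 0.43
V = 3.077 m^3

3.077


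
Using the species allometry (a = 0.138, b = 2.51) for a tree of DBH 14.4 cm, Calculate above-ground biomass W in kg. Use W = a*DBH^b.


Formula: W = a * DBH^b  (allometric power law)
DBH^b = 14.4^2.51 = 808.1461
W = 0.138 * 808.1461 = 111.5 kg

111.5


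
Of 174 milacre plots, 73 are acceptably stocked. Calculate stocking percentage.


Formula: Stocking % = stocked plots / total plots * 100
Stocking = 73 / 174 * 100
Stocking = 0.4195 * 100 = 42.0%

42.0


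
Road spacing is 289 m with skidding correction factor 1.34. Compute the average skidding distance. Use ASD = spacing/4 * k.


Formula: ASD = (spacing / 4) * correction
Uncorrected distance = spacing / 4 = 289 / 4 = 72.25 m
ASD = 72.25 * 1.34 = 97 m

97


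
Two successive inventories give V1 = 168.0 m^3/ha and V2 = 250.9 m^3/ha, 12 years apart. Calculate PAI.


Formula: PAI = (V_T2 - V_T1) / (T2 - T1)
Volume increment = 250.9 - 168.0 = 82.9 m^3/ha
PAI = 82.9 / 12 = 6.91 m^3/ha/year

6.91


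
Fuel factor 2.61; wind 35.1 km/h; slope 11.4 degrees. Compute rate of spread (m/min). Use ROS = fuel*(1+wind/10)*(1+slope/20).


Formula: ROS = fuel * (1 + wind/10) * (1 + slope/20)
Wind factor = 1 + 35.1/10 = 4.51
Slope factor = 1 + 11.4/20 = 1.57
ROS = 2.61 * 4.51 * 1.57 = 18.48 m/min

18.48


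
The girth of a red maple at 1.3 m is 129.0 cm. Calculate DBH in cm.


Formula: DBH = C / pi
DBH = 129.0 / pi
pi = 3.14159...
DBH = 41.1 cm

41.1


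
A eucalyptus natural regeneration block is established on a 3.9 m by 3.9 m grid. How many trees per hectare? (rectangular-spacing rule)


Formula: TPH = 10000 m^2/ha / (spacing_x * spacing_y)
Area per tree = 3.9 m * 3.9 m = 15.21 m^2
TPH = 10000 / 15.21 = 657 trees/ha

657


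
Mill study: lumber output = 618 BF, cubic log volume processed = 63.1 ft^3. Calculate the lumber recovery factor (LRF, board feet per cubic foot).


Formula: LRF = Lumber Output (BF) / Log Input (ft^3)
LRF = 618 BF / 63.1 ft^3
LRF = 9.79 BF/ft^3

9.79


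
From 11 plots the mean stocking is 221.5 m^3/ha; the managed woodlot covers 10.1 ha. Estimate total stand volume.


Formula: Total Volume = Mean Volume per ha * Total Area
Total Volume = 221.5 m^3/ha * 10.1 ha
Total Volume = 2237 m^3

2237


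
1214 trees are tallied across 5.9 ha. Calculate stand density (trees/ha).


Formula: Stand Density = N_trees / Area_ha
Density = 1214 trees / 5.9 ha
Density = 206 trees/ha

206


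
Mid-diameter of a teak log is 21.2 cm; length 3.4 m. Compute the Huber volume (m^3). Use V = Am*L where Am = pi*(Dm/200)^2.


Huber: V = Am * L,  Am = pi*(Dm/200)^2
Am = pi*(21.2/200)^2 = 0.035299 m^2
V = 0.035299*3.4 = 0.12 m^3

0.12


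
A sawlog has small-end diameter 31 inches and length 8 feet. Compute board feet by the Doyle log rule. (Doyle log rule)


Doyle: BF = (D - 4)^2 * L / 16
Adjusted diameter = 31 - 4 = 27 in
(D-4)^2 = 27^2 = 729
BF = 729 * 8 / 16 = 365 BF

365


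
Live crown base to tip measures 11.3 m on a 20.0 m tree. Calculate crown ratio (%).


Formula: Crown Ratio = (Crown Length / Total Height) * 100
CR = (11.3 m / 20.0 m) * 100
CR = 0.565 * 100 = 56.5%

56.5


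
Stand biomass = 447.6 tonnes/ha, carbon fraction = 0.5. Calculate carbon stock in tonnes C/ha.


Formula: Carbon Stock = Biomass * Carbon Fraction
C = 447.6 t/ha * 0.5
C = 223.8 t C/ha

223.8


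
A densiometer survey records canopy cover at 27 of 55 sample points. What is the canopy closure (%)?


Formula: Canopy closure = covered points / total points * 100
Closure = 27 / 55 * 100
Closure = 0.4909 * 100 = 49.1%

49.1


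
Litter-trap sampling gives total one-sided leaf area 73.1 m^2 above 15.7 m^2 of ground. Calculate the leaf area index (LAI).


Formula: LAI = total leaf area / ground area  (dimensionless)
LAI = 73.1 m^2 / 15.7 m^2
LAI = 4.66

4.66


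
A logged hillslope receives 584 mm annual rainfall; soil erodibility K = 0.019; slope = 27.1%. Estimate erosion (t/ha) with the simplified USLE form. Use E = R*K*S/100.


Formula: E = R * K * S / 100  (simplified USLE)
R * K = 584 * 0.019 = 11.096
E = 11.096 * 27.1 / 100 = 3.01 t/ha

3.01


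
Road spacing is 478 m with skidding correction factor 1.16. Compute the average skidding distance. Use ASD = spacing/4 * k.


Formula: ASD = (spacing / 4) * correction
Uncorrected distance = spacing / 4 = 478 / 4 = 119.5 m
ASD = 119.5 * 1.16 = 139 m

139


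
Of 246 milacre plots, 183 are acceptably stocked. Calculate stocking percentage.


Formula: Stocking % = stocked plots / total plots * 100
Stocking = 183 / 246 * 100
Stocking = 0.7439 * 100 = 74.4%

74.4


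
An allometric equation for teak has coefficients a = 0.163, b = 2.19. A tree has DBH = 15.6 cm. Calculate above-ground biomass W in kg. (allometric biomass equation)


Formula: W = a * DBH^b  (allometric power law)
DBH^b = 15.6^2.19 = 410.1501
W = 0.163 * 410.1501 = 66.9 kg

66.9


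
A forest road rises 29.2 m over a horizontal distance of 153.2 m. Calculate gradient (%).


Formula: Gradient = rise / run * 100
Gradient = 29.2 / 153.2 * 100 = 19.1%

19.1


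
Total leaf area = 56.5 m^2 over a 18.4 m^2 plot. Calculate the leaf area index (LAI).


Formula: LAI = total leaf area / ground area  (dimensionless)
LAI = 56.5 m^2 / 18.4 m^2
LAI = 3.07

3.07


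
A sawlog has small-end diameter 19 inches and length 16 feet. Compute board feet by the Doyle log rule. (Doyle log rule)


Doyle: BF = (D - 4)^2 * L / 16
Adjusted diameter = 19 - 4 = 15 in
(D-4)^2 = 15^2 = 225
BF = 225 * 16 / 16 = 225 BF

225


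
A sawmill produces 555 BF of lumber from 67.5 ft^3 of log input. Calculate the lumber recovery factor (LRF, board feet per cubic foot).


Formula: LRF = Lumber Output (BF) / Log Input (ft^3)
LRF = 555 BF / 67.5 ft^3
LRF = 8.22 BF/ft^3

8.22


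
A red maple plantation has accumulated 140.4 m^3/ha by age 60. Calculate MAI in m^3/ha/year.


Formula: MAI = Total Volume / Stand Age
MAI = 140.4 m^3/ha / 60 years
MAI = 2.34 m^3/ha/year

2.34


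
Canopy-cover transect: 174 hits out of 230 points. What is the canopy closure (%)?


Formula: Canopy closure = covered points / total points * 100
Closure = 174 / 230 * 100
Closure = 0.7565 * 100 = 75.7%

75.7


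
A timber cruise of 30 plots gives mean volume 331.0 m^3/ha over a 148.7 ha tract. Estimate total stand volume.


Formula: Total Volume = Mean Volume per ha * Total Area
Total Volume = 331.0 m^3/ha * 148.7 ha
Total Volume = 49220 m^3

49220


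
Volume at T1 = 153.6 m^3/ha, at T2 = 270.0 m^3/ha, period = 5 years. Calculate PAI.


Formula: PAI = (V_T2 - V_T1) / (T2 - T1)
Volume increment = 270.0 - 153.6 = 116.4 m^3/ha
PAI = 116.4 / 5 = 23.28 m^3/ha/year

23.28


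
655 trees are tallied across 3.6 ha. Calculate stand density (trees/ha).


Formula: Stand Density = N_trees / Area_ha
Density = 655 trees / 3.6 ha
Density = 182 trees/ha

182


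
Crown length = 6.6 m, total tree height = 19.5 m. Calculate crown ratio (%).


Formula: Crown Ratio = (Crown Length / Total Height) * 100
CR = (6.6 m / 19.5 m) * 100
CR = 0.3385 * 100 = 33.8%

33.8


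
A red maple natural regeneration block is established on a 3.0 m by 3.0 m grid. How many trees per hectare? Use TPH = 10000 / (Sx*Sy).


Formula: TPH = 10000 m^2/ha / (spacing_x * spacing_y)
Area per tree = 3.0 m * 3.0 m = 9.0 m^2
TPH = 10000 / 9.0 = 1111 trees/ha

1111


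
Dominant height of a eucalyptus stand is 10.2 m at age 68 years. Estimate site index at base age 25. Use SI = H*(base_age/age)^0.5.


Formula: SI = H_dom * (base_age / age)^0.5
Age ratio = 25 / 68 = 0.36765
sqrt(age_ratio) = 0.60634
SI = 10.2 * 0.60634 = 6.2 m

6.2


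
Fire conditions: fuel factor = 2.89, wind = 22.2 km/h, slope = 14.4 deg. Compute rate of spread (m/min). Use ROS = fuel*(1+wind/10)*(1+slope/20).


Formula: ROS = fuel * (1 + wind/10) * (1 + slope/20)
Wind factor = 1 + 22.2/10 = 3.22
Slope factor = 1 + 14.4/20 = 1.72
ROS = 2.89 * 3.22 * 1.72 = 16.01 m/min

16.01


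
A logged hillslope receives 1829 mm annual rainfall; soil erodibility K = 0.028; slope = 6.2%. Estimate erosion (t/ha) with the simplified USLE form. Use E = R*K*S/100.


Formula: E = R * K * S / 100  (simplified USLE)
R * K = 1829 * 0.028 = 51.212
E = 51.212 * 6.2 / 100 = 3.18 t/ha

3.18


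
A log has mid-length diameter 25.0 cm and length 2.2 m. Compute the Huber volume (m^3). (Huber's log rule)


Huber: V = Am * L,  Am = pi*(Dm/200)^2
Am = pi*(25.0/200)^2 = 0.049087 m^2
V = 0.049087*2.2 = 0.108 m^3

0.108


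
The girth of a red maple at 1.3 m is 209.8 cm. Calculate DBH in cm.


Formula: DBH = C / pi
DBH = 209.8 / pi
pi = 3.14159...
DBH = 66.8 cm

66.8


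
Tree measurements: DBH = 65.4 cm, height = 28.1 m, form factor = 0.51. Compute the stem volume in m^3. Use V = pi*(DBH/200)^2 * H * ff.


Formula: V = pi * (DBH/200)^2 * H * ff
Radius = DBH/200 = 65.4/200 = 0.327 m
Radius^2 = 0.327^2 = 0.106929 m^2
V = pi * 0.106929 * 28.1 * 0.51
V = 4.814 m^3

4.814


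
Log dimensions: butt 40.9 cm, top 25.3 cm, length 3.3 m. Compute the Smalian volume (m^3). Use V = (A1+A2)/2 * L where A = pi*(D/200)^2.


Smalian: V = (A1 + A2)/2 * L,  A = pi*(D/200)^2
A1 = pi*(40.9/200)^2 = 0.131382 m^2
A2 = pi*(25.3/200)^2 = 0.050273 m^2
V = (0.131382+0.050273)/2*3.3 = 0.2997 m^3

0.2997


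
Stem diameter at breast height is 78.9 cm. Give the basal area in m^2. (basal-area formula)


Formula: BA = pi * (DBH/2)^2 / 10000  (cm^2 to m^2)
Radius = DBH/2 = 78.9/2 = 39.45 cm
BA = pi * 39.45^2 / 10000
   = 4889.2685 cm^2 / 10000
   = 0.4889 m^2

0.4889


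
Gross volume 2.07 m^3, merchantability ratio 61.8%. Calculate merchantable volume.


Formula: MV = V_total * (merchantable_pct / 100)
Merchantable fraction = 61.8% / 100 = 0.618
MV = 2.07 m^3 * 0.618 = 1.279 m^3

1.279


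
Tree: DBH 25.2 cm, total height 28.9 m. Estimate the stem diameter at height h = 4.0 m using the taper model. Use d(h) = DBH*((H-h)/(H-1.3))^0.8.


Taper: d(h) = DBH * ((H - h) / (H - 1.3))^0.8
Numerator = H - h = 28.9 - 4.0 = 24.9 m
Denominator = H - 1.3 = 28.9 - 1.3 = 27.6 m
Ratio = 24.9 / 27.6 = 0.90217
d = 25.2 * 0.90217^0.8 = 23.2 cm

23.2


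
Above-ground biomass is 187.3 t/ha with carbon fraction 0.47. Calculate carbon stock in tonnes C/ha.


Formula: Carbon Stock = Biomass * Carbon Fraction
C = 187.3 t/ha * 0.47
C = 88.0 t C/ha

88.0


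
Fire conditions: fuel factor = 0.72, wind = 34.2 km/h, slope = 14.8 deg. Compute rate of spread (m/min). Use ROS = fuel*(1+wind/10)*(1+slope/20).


Formula: ROS = fuel * (1 + wind/10) * (1 + slope/20)
Wind factor = 1 + 34.2/10 = 4.42
Slope factor = 1 + 14.8/20 = 1.74
ROS = 0.72 * 4.42 * 1.74 = 5.54 m/min

5.54


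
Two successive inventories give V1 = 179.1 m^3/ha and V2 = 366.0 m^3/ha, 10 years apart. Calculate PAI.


Formula: PAI = (V_T2 - V_T1) / (T2 - T1)
Volume increment = 366.0 - 179.1 = 186.9 m^3/ha
PAI = 186.9 / 10 = 18.69 m^3/ha/year

18.69


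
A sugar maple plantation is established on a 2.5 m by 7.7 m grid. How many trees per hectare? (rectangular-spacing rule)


Formula: TPH = 10000 m^2/ha / (spacing_x * spacing_y)
Area per tree = 2.5 m * 7.7 m = 19.25 m^2
TPH = 10000 / 19.25 = 519 trees/ha

519


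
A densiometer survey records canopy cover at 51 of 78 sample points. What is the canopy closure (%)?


Formula: Canopy closure = covered points / total points * 100
Closure = 51 / 78 * 100
Closure = 0.6538 * 100 = 65.4%

65.4


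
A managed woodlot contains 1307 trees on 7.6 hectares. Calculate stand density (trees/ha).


Formula: Stand Density = N_trees / Area_ha
Density = 1307 trees / 7.6 ha
Density = 172 trees/ha

172


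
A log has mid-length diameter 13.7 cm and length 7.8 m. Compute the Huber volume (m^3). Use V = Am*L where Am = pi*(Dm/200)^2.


Huber: V = Am * L,  Am = pi*(Dm/200)^2
Am = pi*(13.7/200)^2 = 0.014741 m^2
V = 0.014741*7.8 = 0.115 m^3

0.115


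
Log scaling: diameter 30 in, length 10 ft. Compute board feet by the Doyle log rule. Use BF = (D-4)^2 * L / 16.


Doyle: BF = (D - 4)^2 * L / 16
Adjusted diameter = 30 - 4 = 26 in
(D-4)^2 = 26^2 = 676
BF = 676 * 10 / 16 = 423 BF

423


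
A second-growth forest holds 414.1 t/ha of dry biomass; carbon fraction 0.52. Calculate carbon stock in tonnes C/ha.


Formula: Carbon Stock = Biomass * Carbon Fraction
C = 414.1 t/ha * 0.52
C = 215.3 t C/ha

215.3


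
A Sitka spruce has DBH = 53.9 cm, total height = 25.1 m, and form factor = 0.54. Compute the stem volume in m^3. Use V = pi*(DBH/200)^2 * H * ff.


Formula: V = pi * (DBH/200)^2 * H * ff
Radius = DBH/200 = 53.9/200 = 0.2695 m
Radius^2 = 0.2695^2 = 0.07263025 m^2
V = pi * 0.07263025 * 25.1 * 0.54
V = 3.093 m^3

3.093


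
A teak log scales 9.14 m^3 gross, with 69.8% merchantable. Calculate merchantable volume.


Formula: MV = V_total * (merchantable_pct / 100)
Merchantable fraction = 69.8% / 100 = 0.698
MV = 9.14 m^3 * 0.698 = 6.38 m^3

6.38


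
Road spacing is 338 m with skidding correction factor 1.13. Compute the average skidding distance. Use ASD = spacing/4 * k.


Formula: ASD = (spacing / 4) * correction
Uncorrected distance = spacing / 4 = 338 / 4 = 84.5 m
ASD = 84.5 * 1.13 = 95 m

95


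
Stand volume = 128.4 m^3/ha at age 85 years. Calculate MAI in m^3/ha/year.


Formula: MAI = Total Volume / Stand Age
MAI = 128.4 m^3/ha / 85 years
MAI = 1.51 m^3/ha/year

1.51


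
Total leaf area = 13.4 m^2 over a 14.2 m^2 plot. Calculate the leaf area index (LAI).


Formula: LAI = total leaf area / ground area  (dimensionless)
LAI = 13.4 m^2 / 14.2 m^2
LAI = 0.94

0.94


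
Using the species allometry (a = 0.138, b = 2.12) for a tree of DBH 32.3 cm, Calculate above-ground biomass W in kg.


Formula: W = a * DBH^b  (allometric power law)
DBH^b = 32.3^2.12 = 1583.1036
W = 0.138 * 1583.1036 = 218.5 kg

218.5


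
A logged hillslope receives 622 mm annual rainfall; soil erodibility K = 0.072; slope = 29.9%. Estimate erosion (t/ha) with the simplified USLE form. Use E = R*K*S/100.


Formula: E = R * K * S / 100  (simplified USLE)
R * K = 622 * 0.072 = 44.784
E = 44.784 * 29.9 / 100 = 13.39 t/ha

13.39


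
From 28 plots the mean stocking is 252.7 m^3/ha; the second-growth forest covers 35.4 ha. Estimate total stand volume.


Formula: Total Volume = Mean Volume per ha * Total Area
Total Volume = 252.7 m^3/ha * 35.4 ha
Total Volume = 8946 m^3

8946


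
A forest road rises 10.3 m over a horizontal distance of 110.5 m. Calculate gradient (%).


Formula: Gradient = rise / run * 100
Gradient = 10.3 / 110.5 * 100 = 9.3%

9.3


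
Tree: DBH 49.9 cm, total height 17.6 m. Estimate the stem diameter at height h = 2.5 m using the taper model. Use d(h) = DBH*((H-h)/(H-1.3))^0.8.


Taper: d(h) = DBH * ((H - h) / (H - 1.3))^0.8
Numerator = H - h = 17.6 - 2.5 = 15.1 m
Denominator = H - 1.3 = 17.6 - 1.3 = 16.3 m
Ratio = 15.1 / 16.3 = 0.92638
d = 49.9 * 0.92638^0.8 = 46.9 cm

46.9


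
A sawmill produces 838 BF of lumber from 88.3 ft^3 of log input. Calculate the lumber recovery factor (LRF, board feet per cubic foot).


Formula: LRF = Lumber Output (BF) / Log Input (ft^3)
LRF = 838 BF / 88.3 ft^3
LRF = 9.49 BF/ft^3

9.49


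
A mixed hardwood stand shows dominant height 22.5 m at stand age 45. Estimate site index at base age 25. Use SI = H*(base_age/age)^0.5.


Formula: SI = H_dom * (base_age / age)^0.5
Age ratio = 25 / 45 = 0.55556
sqrt(age_ratio) = 0.74536
SI = 22.5 * 0.74536 = 16.8 m

16.8


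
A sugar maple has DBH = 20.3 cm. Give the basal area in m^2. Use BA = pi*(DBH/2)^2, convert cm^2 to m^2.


Formula: BA = pi * (DBH/2)^2 / 10000  (cm^2 to m^2)
Radius = DBH/2 = 20.3/2 = 10.15 cm
BA = pi * 10.15^2 / 10000
   = 323.6547 cm^2 / 10000
   = 0.0324 m^2

0.0324


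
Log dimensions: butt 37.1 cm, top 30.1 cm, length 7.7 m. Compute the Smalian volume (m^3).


Smalian: V = (A1 + A2)/2 * L,  A = pi*(D/200)^2
A1 = pi*(37.1/200)^2 = 0.108103 m^2
A2 = pi*(30.1/200)^2 = 0.071158 m^2
V = (0.108103+0.071158)/2*7.7 = 0.6902 m^3

0.6902


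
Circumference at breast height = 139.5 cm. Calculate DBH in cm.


Formula: DBH = C / pi
DBH = 139.5 / pi
pi = 3.14159...
DBH = 44.4 cm

44.4


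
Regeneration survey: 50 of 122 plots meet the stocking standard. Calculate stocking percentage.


Formula: Stocking % = stocked plots / total plots * 100
Stocking = 50 / 122 * 100
Stocking = 0.4098 * 100 = 41.0%

41.0


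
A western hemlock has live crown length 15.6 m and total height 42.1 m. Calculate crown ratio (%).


Formula: Crown Ratio = (Crown Length / Total Height) * 100
CR = (15.6 m / 42.1 m) * 100
CR = 0.3705 * 100 = 37.1%

37.1


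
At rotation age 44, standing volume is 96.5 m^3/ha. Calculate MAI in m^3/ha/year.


Formula: MAI = Total Volume / Stand Age
MAI = 96.5 m^3/ha / 44 years
MAI = 2.19 m^3/ha/year

2.19


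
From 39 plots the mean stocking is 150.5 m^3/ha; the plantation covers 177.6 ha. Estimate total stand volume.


Formula: Total Volume = Mean Volume per ha * Total Area
Total Volume = 150.5 m^3/ha * 177.6 ha
Total Volume = 26729 m^3

26729


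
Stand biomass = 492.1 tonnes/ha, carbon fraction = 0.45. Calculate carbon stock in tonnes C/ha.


Formula: Carbon Stock = Biomass * Carbon Fraction
C = 492.1 t/ha * 0.45
C = 221.4 t C/ha

221.4


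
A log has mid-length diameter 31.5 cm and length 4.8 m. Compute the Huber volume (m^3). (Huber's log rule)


Huber: V = Am * L,  Am = pi*(Dm/200)^2
Am = pi*(31.5/200)^2 = 0.077931 m^2
V = 0.077931*4.8 = 0.3741 m^3

0.3741


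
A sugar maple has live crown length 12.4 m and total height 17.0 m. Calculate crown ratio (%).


Formula: Crown Ratio = (Crown Length / Total Height) * 100
CR = (12.4 m / 17.0 m) * 100
CR = 0.7294 * 100 = 72.9%

72.9


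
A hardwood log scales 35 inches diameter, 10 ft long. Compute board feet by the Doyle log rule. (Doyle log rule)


Doyle: BF = (D - 4)^2 * L / 16
Adjusted diameter = 35 - 4 = 31 in
(D-4)^2 = 31^2 = 961
BF = 961 * 10 / 16 = 601 BF

601


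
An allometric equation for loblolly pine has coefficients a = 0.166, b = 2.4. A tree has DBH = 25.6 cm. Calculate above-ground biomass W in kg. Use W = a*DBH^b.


Formula: W = a * DBH^b  (allometric power law)
DBH^b = 25.6^2.4 = 2397.5955
W = 0.166 * 2397.5955 = 398.0 kg

398.0


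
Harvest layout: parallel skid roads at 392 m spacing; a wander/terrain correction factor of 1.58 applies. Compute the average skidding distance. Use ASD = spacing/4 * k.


Formula: ASD = (spacing / 4) * correction
Uncorrected distance = spacing / 4 = 392 / 4 = 98 m
ASD = 98 * 1.58 = 155 m

155


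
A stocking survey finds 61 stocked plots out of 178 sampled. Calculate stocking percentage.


Formula: Stocking % = stocked plots / total plots * 100
Stocking = 61 / 178 * 100
Stocking = 0.3427 * 100 = 34.3%

34.3


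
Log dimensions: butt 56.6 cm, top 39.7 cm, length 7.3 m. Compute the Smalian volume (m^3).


Smalian: V = (A1 + A2)/2 * L,  A = pi*(D/200)^2
A1 = pi*(56.6/200)^2 = 0.251607 m^2
A2 = pi*(39.7/200)^2 = 0.123786 m^2
V = (0.251607+0.123786)/2*7.3 = 1.3702 m^3

1.3702


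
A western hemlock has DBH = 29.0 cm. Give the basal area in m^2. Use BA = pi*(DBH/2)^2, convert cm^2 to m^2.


Formula: BA = pi * (DBH/2)^2 / 10000  (cm^2 to m^2)
Radius = DBH/2 = 29.0/2 = 14.5 cm
BA = pi * 14.5^2 / 10000
   = 660.5199 cm^2 / 10000
   = 0.0661 m^2

0.0661


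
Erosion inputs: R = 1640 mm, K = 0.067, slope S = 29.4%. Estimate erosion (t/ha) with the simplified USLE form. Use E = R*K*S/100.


Formula: E = R * K * S / 100  (simplified USLE)
R * K = 1640 * 0.067 = 109.88
E = 109.88 * 29.4 / 100 = 32.3 t/ha

32.3


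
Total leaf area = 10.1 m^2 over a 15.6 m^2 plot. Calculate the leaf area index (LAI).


Formula: LAI = total leaf area / ground area  (dimensionless)
LAI = 10.1 m^2 / 15.6 m^2
LAI = 0.65

0.65


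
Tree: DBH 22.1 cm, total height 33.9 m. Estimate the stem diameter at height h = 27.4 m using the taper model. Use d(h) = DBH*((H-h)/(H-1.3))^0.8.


Taper: d(h) = DBH * ((H - h) / (H - 1.3))^0.8
Numerator = H - h = 33.9 - 27.4 = 6.5 m
Denominator = H - 1.3 = 33.9 - 1.3 = 32.6 m
Ratio = 6.5 / 32.6 = 0.19939
d = 22.1 * 0.19939^0.8 = 6.1 cm

6.1


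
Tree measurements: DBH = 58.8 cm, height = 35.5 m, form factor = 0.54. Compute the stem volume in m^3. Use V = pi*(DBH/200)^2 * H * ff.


Formula: V = pi * (DBH/200)^2 * H * ff
Radius = DBH/200 = 58.8/200 = 0.294 m
Radius^2 = 0.294^2 = 0.086436 m^2
V = pi * 0.086436 * 35.5 * 0.54
V = 5.206 m^3

5.206


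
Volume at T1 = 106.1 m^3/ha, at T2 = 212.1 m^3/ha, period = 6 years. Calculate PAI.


Formula: PAI = (V_T2 - V_T1) / (T2 - T1)
Volume increment = 212.1 - 106.1 = 106.0 m^3/ha
PAI = 106.0 / 6 = 17.67 m^3/ha/year

17.67


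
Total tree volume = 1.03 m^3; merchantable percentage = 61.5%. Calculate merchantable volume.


Formula: MV = V_total * (merchantable_pct / 100)
Merchantable fraction = 61.5% / 100 = 0.615
MV = 1.03 m^3 * 0.615 = 0.633 m^3

0.633


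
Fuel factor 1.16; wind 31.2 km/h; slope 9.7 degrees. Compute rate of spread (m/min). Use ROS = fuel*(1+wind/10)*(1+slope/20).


Formula: ROS = fuel * (1 + wind/10) * (1 + slope/20)
Wind factor = 1 + 31.2/10 = 4.12
Slope factor = 1 + 9.7/20 = 1.485
ROS = 1.16 * 4.12 * 1.485 = 7.1 m/min

7.1


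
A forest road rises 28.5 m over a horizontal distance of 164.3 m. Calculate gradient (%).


Formula: Gradient = rise / run * 100
Gradient = 28.5 / 164.3 * 100 = 17.3%

17.3


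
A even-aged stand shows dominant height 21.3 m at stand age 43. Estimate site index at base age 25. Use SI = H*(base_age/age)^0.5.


Formula: SI = H_dom * (base_age / age)^0.5
Age ratio = 25 / 43 = 0.5814
sqrt(age_ratio) = 0.76249
SI = 21.3 * 0.76249 = 16.2 m

16.2


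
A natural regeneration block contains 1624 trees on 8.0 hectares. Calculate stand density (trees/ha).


Formula: Stand Density = N_trees / Area_ha
Density = 1624 trees / 8.0 ha
Density = 203 trees/ha

203


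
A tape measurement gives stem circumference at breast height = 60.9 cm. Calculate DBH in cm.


Formula: DBH = C / pi
DBH = 60.9 / pi
pi = 3.14159...
DBH = 19.4 cm

19.4


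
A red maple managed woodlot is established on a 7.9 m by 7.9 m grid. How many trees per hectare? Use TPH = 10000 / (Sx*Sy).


Formula: TPH = 10000 m^2/ha / (spacing_x * spacing_y)
Area per tree = 7.9 m * 7.9 m = 62.41 m^2
TPH = 10000 / 62.41 = 160 trees/ha

160


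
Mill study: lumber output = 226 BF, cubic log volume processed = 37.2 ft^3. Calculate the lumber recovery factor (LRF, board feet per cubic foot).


Formula: LRF = Lumber Output (BF) / Log Input (ft^3)
LRF = 226 BF / 37.2 ft^3
LRF = 6.08 BF/ft^3

6.08


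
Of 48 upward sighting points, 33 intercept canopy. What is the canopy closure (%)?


Formula: Canopy closure = covered points / total points * 100
Closure = 33 / 48 * 100
Closure = 0.6875 * 100 = 68.8%

68.8


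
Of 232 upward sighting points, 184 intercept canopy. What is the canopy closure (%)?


Formula: Canopy closure = covered points / total points * 100
Closure = 184 / 232 * 100
Closure = 0.7931 * 100 = 79.3%

79.3


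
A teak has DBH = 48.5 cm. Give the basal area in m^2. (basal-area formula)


Formula: BA = pi * (DBH/2)^2 / 10000  (cm^2 to m^2)
Radius = DBH/2 = 48.5/2 = 24.25 cm
BA = pi * 24.25^2 / 10000
   = 1847.4528 cm^2 / 10000
   = 0.1847 m^2

0.1847


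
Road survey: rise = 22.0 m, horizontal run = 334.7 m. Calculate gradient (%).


Formula: Gradient = rise / run * 100
Gradient = 22.0 / 334.7 * 100 = 6.6%

6.6


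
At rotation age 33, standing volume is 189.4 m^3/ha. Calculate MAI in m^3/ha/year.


Formula: MAI = Total Volume / Stand Age
MAI = 189.4 m^3/ha / 33 years
MAI = 5.74 m^3/ha/year

5.74


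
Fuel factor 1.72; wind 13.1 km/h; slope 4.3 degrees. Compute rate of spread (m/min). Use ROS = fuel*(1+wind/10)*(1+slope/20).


Formula: ROS = fuel * (1 + wind/10) * (1 + slope/20)
Wind factor = 1 + 13.1/10 = 2.31
Slope factor = 1 + 4.3/20 = 1.215
ROS = 1.72 * 2.31 * 1.215 = 4.83 m/min

4.83


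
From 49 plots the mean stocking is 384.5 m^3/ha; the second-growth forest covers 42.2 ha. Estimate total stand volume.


Formula: Total Volume = Mean Volume per ha * Total Area
Total Volume = 384.5 m^3/ha * 42.2 ha
Total Volume = 16226 m^3

16226


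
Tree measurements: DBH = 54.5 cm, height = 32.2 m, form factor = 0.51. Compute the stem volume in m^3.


Formula: V = pi * (DBH/200)^2 * H * ff
Radius = DBH/200 = 54.5/200 = 0.2725 m
Radius^2 = 0.2725^2 = 0.07425625 m^2
V = pi * 0.07425625 * 32.2 * 0.51
V = 3.831 m^3

3.831


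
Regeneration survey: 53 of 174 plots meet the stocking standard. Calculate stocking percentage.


Formula: Stocking % = stocked plots / total plots * 100
Stocking = 53 / 174 * 100
Stocking = 0.3046 * 100 = 30.5%

30.5


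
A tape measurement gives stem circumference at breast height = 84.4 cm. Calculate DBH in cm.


Formula: DBH = C / pi
DBH = 84.4 / pi
pi = 3.14159...
DBH = 26.9 cm

26.9


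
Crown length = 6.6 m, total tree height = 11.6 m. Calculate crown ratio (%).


Formula: Crown Ratio = (Crown Length / Total Height) * 100
CR = (6.6 m / 11.6 m) * 100
CR = 0.569 * 100 = 56.9%

56.9


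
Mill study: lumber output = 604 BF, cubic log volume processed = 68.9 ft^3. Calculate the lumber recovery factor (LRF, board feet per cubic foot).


Formula: LRF = Lumber Output (BF) / Log Input (ft^3)
LRF = 604 BF / 68.9 ft^3
LRF = 8.77 BF/ft^3

8.77


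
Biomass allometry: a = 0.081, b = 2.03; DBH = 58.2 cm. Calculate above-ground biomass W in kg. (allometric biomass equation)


Formula: W = a * DBH^b  (allometric power law)
DBH^b = 58.2^2.03 = 3826.429
W = 0.081 * 3826.429 = 309.9 kg

309.9


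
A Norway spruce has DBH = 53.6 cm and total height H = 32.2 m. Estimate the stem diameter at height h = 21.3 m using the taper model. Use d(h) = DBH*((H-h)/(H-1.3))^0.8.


Taper: d(h) = DBH * ((H - h) / (H - 1.3))^0.8
Numerator = H - h = 32.2 - 21.3 = 10.9 m
Denominator = H - 1.3 = 32.2 - 1.3 = 30.9 m
Ratio = 10.9 / 30.9 = 0.35275
d = 53.6 * 0.35275^0.8 = 23.3 cm

23.3


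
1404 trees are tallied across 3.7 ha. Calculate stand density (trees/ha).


Formula: Stand Density = N_trees / Area_ha
Density = 1404 trees / 3.7 ha
Density = 379 trees/ha

379


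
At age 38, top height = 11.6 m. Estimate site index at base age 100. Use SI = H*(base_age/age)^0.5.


Formula: SI = H_dom * (base_age / age)^0.5
Age ratio = 100 / 38 = 2.63158
sqrt(age_ratio) = 1.62221
SI = 11.6 * 1.62221 = 18.8 m

18.8


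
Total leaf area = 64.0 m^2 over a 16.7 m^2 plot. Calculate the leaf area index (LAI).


Formula: LAI = total leaf area / ground area  (dimensionless)
LAI = 64.0 m^2 / 16.7 m^2
LAI = 3.83

3.83


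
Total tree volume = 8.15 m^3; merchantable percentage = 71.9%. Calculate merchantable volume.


Formula: MV = V_total * (merchantable_pct / 100)
Merchantable fraction = 71.9% / 100 = 0.719
MV = 8.15 m^3 * 0.719 = 5.86 m^3

5.86


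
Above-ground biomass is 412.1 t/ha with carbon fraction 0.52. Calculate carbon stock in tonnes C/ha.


Formula: Carbon Stock = Biomass * Carbon Fraction
C = 412.1 t/ha * 0.52
C = 214.3 t C/ha

214.3


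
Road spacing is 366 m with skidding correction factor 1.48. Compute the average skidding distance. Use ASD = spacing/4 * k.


Formula: ASD = (spacing / 4) * correction
Uncorrected distance = spacing / 4 = 366 / 4 = 91.5 m
ASD = 91.5 * 1.48 = 135 m

135


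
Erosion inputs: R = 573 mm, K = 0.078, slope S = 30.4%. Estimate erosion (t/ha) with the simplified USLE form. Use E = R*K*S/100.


Formula: E = R * K * S / 100  (simplified USLE)
R * K = 573 * 0.078 = 44.694
E = 44.694 * 30.4 / 100 = 13.59 t/ha

13.59


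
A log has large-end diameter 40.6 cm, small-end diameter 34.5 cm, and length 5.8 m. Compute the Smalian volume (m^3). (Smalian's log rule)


Smalian: V = (A1 + A2)/2 * L,  A = pi*(D/200)^2
A1 = pi*(40.6/200)^2 = 0.129462 m^2
A2 = pi*(34.5/200)^2 = 0.093482 m^2
V = (0.129462+0.093482)/2*5.8 = 0.6465 m^3

0.6465


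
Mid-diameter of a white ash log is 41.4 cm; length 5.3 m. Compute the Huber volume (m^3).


Huber: V = Am * L,  Am = pi*(Dm/200)^2
Am = pi*(41.4/200)^2 = 0.134614 m^2
V = 0.134614*5.3 = 0.7135 m^3

0.7135


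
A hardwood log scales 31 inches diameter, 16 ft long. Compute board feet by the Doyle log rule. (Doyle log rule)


Doyle: BF = (D - 4)^2 * L / 16
Adjusted diameter = 31 - 4 = 27 in
(D-4)^2 = 27^2 = 729
BF = 729 * 16 / 16 = 729 BF

729


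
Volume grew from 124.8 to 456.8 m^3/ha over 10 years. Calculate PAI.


Formula: PAI = (V_T2 - V_T1) / (T2 - T1)
Volume increment = 456.8 - 124.8 = 332.0 m^3/ha
PAI = 332.0 / 10 = 33.2 m^3/ha/year

33.2


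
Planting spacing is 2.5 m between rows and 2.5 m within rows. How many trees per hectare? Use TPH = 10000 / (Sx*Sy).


Formula: TPH = 10000 m^2/ha / (spacing_x * spacing_y)
Area per tree = 2.5 m * 2.5 m = 6.25 m^2
TPH = 10000 / 6.25 = 1600 trees/ha

1600


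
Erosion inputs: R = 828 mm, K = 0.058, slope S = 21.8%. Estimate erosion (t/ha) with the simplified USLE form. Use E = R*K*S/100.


Formula: E = R * K * S / 100  (simplified USLE)
R * K = 828 * 0.058 = 48.024
E = 48.024 * 21.8 / 100 = 10.47 t/ha

10.47


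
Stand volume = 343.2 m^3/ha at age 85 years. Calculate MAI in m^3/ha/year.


Formula: MAI = Total Volume / Stand Age
MAI = 343.2 m^3/ha / 85 years
MAI = 4.04 m^3/ha/year

4.04


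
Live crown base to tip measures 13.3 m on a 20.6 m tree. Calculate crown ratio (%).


Formula: Crown Ratio = (Crown Length / Total Height) * 100
CR = (13.3 m / 20.6 m) * 100
CR = 0.6456 * 100 = 64.6%

64.6


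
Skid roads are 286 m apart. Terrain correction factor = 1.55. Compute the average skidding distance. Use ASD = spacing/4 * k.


Formula: ASD = (spacing / 4) * correction
Uncorrected distance = spacing / 4 = 286 / 4 = 71.5 m
ASD = 71.5 * 1.55 = 111 m

111


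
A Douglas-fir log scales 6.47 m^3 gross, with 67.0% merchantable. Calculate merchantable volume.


Formula: MV = V_total * (merchantable_pct / 100)
Merchantable fraction = 67.0% / 100 = 0.67
MV = 6.47 m^3 * 0.67 = 4.335 m^3

4.335


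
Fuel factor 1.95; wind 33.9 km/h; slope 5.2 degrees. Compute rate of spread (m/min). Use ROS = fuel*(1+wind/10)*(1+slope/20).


Formula: ROS = fuel * (1 + wind/10) * (1 + slope/20)
Wind factor = 1 + 33.9/10 = 4.39
Slope factor = 1 + 5.2/20 = 1.26
ROS = 1.95 * 4.39 * 1.26 = 10.79 m/min

10.79


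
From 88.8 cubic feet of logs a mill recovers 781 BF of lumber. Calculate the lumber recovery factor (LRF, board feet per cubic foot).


Formula: LRF = Lumber Output (BF) / Log Input (ft^3)
LRF = 781 BF / 88.8 ft^3
LRF = 8.8 BF/ft^3

8.8


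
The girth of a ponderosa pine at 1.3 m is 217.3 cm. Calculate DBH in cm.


Formula: DBH = C / pi
DBH = 217.3 / pi
pi = 3.14159...
DBH = 69.2 cm

69.2


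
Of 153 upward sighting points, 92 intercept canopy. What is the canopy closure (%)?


Formula: Canopy closure = covered points / total points * 100
Closure = 92 / 153 * 100
Closure = 0.6013 * 100 = 60.1%

60.1


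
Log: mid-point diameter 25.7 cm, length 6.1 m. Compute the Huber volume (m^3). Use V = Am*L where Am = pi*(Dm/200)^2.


Huber: V = Am * L,  Am = pi*(Dm/200)^2
Am = pi*(25.7/200)^2 = 0.051875 m^2
V = 0.051875*6.1 = 0.3164 m^3

0.3164


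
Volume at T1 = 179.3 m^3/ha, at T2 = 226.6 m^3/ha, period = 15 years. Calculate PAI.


Formula: PAI = (V_T2 - V_T1) / (T2 - T1)
Volume increment = 226.6 - 179.3 = 47.3 m^3/ha
PAI = 47.3 / 15 = 3.15 m^3/ha/year

3.15


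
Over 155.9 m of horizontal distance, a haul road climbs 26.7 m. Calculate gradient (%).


Formula: Gradient = rise / run * 100
Gradient = 26.7 / 155.9 * 100 = 17.1%

17.1


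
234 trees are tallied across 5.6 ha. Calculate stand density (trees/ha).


Formula: Stand Density = N_trees / Area_ha
Density = 234 trees / 5.6 ha
Density = 42 trees/ha

42


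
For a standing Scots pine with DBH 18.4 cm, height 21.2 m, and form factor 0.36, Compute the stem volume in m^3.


Formula: V = pi * (DBH/200)^2 * H * ff
Radius = DBH/200 = 18.4/200 = 0.092 m
Radius^2 = 0.092^2 = 0.008464 m^2
V = pi * 0.008464 * 21.2 * 0.36
V = 0.203 m^3

0.203


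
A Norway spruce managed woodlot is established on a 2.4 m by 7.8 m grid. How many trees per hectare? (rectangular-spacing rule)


Formula: TPH = 10000 m^2/ha / (spacing_x * spacing_y)
Area per tree = 2.4 m * 7.8 m = 18.72 m^2
TPH = 10000 / 18.72 = 534 trees/ha

534


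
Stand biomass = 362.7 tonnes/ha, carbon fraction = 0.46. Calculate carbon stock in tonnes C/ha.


Formula: Carbon Stock = Biomass * Carbon Fraction
C = 362.7 t/ha * 0.46
C = 166.8 t C/ha

166.8


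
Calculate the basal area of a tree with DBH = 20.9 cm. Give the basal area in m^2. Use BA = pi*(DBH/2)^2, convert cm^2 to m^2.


Formula: BA = pi * (DBH/2)^2 / 10000  (cm^2 to m^2)
Radius = DBH/2 = 20.9/2 = 10.45 cm
BA = pi * 10.45^2 / 10000
   = 343.0698 cm^2 / 10000
   = 0.0343 m^2

0.0343


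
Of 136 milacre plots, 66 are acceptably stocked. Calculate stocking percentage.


Formula: Stocking % = stocked plots / total plots * 100
Stocking = 66 / 136 * 100
Stocking = 0.4853 * 100 = 48.5%

48.5


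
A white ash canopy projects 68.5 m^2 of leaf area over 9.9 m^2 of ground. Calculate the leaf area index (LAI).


Formula: LAI = total leaf area / ground area  (dimensionless)
LAI = 68.5 m^2 / 9.9 m^2
LAI = 6.92

6.92


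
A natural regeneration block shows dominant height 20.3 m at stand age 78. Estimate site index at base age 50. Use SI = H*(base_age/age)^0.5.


Formula: SI = H_dom * (base_age / age)^0.5
Age ratio = 50 / 78 = 0.64103
sqrt(age_ratio) = 0.80064
SI = 20.3 * 0.80064 = 16.3 m

16.3


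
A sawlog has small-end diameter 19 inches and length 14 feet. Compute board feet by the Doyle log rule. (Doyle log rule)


Doyle: BF = (D - 4)^2 * L / 16
Adjusted diameter = 19 - 4 = 15 in
(D-4)^2 = 15^2 = 225
BF = 225 * 14 / 16 = 197 BF

197


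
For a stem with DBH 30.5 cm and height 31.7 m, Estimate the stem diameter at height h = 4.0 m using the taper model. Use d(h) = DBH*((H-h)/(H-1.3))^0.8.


Taper: d(h) = DBH * ((H - h) / (H - 1.3))^0.8
Numerator = H - h = 31.7 - 4.0 = 27.7 m
Denominator = H - 1.3 = 31.7 - 1.3 = 30.4 m
Ratio = 27.7 / 30.4 = 0.91118
d = 30.5 * 0.91118^0.8 = 28.3 cm

28.3


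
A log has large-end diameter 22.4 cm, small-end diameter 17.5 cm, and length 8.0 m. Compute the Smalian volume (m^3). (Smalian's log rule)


Smalian: V = (A1 + A2)/2 * L,  A = pi*(D/200)^2
A1 = pi*(22.4/200)^2 = 0.039408 m^2
A2 = pi*(17.5/200)^2 = 0.024053 m^2
V = (0.039408+0.024053)/2*8.0 = 0.2538 m^3

0.2538


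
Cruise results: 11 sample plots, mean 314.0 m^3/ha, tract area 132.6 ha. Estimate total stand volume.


Formula: Total Volume = Mean Volume per ha * Total Area
Total Volume = 314.0 m^3/ha * 132.6 ha
Total Volume = 41636 m^3

41636


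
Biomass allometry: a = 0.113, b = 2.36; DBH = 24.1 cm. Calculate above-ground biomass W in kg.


Formula: W = a * DBH^b  (allometric power law)
DBH^b = 24.1^2.36 = 1826.25
W = 0.113 * 1826.25 = 206.4 kg

206.4


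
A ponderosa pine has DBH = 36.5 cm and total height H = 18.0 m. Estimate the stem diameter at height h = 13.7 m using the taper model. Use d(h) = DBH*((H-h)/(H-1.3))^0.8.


Taper: d(h) = DBH * ((H - h) / (H - 1.3))^0.8
Numerator = H - h = 18.0 - 13.7 = 4.3 m
Denominator = H - 1.3 = 18.0 - 1.3 = 16.7 m
Ratio = 4.3 / 16.7 = 0.25749
d = 36.5 * 0.25749^0.8 = 12.3 cm

12.3


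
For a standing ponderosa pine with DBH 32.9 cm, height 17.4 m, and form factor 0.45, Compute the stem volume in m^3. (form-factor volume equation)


Formula: V = pi * (DBH/200)^2 * H * ff
Radius = DBH/200 = 32.9/200 = 0.1645 m
Radius^2 = 0.1645^2 = 0.02706025 m^2
V = pi * 0.02706025 * 17.4 * 0.45
V = 0.666 m^3

0.666


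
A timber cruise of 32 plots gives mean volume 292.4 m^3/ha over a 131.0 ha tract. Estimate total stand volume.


Formula: Total Volume = Mean Volume per ha * Total Area
Total Volume = 292.4 m^3/ha * 131.0 ha
Total Volume = 38304 m^3

38304


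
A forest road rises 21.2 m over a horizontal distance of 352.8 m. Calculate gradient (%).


Formula: Gradient = rise / run * 100
Gradient = 21.2 / 352.8 * 100 = 6.0%

6.0


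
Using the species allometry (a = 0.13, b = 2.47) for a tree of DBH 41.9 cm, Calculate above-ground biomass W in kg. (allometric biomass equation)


Formula: W = a * DBH^b  (allometric power law)
DBH^b = 41.9^2.47 = 10159.4135
W = 0.13 * 10159.4135 = 1320.7 kg

1320.7


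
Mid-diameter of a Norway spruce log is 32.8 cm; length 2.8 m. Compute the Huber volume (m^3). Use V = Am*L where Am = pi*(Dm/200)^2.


Huber: V = Am * L,  Am = pi*(Dm/200)^2
Am = pi*(32.8/200)^2 = 0.084496 m^2
V = 0.084496*2.8 = 0.2366 m^3

0.2366


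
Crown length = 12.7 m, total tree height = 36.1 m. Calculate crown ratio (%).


Formula: Crown Ratio = (Crown Length / Total Height) * 100
CR = (12.7 m / 36.1 m) * 100
CR = 0.3518 * 100 = 35.2%

35.2


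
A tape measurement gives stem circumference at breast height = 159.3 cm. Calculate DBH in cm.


Formula: DBH = C / pi
DBH = 159.3 / pi
pi = 3.14159...
DBH = 50.7 cm

50.7


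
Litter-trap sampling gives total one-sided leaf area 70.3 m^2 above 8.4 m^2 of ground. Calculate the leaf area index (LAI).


Formula: LAI = total leaf area / ground area  (dimensionless)
LAI = 70.3 m^2 / 8.4 m^2
LAI = 8.37

8.37


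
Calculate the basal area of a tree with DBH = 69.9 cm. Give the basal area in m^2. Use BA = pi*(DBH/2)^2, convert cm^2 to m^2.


Formula: BA = pi * (DBH/2)^2 / 10000  (cm^2 to m^2)
Radius = DBH/2 = 69.9/2 = 34.95 cm
BA = pi * 34.95^2 / 10000
   = 3837.4633 cm^2 / 10000
   = 0.3837 m^2

0.3837


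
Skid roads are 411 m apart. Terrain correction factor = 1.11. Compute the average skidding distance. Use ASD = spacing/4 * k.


Formula: ASD = (spacing / 4) * correction
Uncorrected distance = spacing / 4 = 411 / 4 = 102.75 m
ASD = 102.75 * 1.11 = 114 m

114


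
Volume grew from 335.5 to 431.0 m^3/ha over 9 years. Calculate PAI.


Formula: PAI = (V_T2 - V_T1) / (T2 - T1)
Volume increment = 431.0 - 335.5 = 95.5 m^3/ha
PAI = 95.5 / 9 = 10.61 m^3/ha/year

10.61


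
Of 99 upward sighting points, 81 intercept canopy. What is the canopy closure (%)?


Formula: Canopy closure = covered points / total points * 100
Closure = 81 / 99 * 100
Closure = 0.8182 * 100 = 81.8%

81.8


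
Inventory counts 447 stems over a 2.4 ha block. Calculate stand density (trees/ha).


Formula: Stand Density = N_trees / Area_ha
Density = 447 trees / 2.4 ha
Density = 186 trees/ha

186
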